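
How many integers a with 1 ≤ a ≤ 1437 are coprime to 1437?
956

The number of a ∈ {1, ..., 1437} with gcd(a, 1437) = 1 is by definition Euler's totient φ(1437). φ is multiplicative, with φ(p^e) = p^e − p^(e−1). Factorise 1437 = 3 · 479. Then
  φ(1437) = (3 − 1) · (479 − 1) = 2 · 478 = 956.
So there are 956 such integers.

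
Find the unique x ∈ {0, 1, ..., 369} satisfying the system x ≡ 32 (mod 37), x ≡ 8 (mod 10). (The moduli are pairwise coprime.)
The moduli 37, 10 are pairwise coprime, so by the CRT there is a unique solution mod 37·10 = 370.
Solve by successive substitution. Start with x ≡ 32 (mod 37).
  Combine with x ≡ 8 (mod 10): write x = 32 + 37·t and require 32 + 37·t ≡ 8 (mod 10), i.e. 37·t ≡ 8 − 32 ≡ 6 (mod 10). Since 37^(−1) ≡ 3 (mod 10) (37 ≡ 7 (mod 10)), t ≡ 3·6 ≡ 8 (mod 10). So x ≡ 32 + 37·8 = 328 (mod 370).
Unique solution in [0, 370): x = 328.

Final answer: x ≡ 328 (mod 370); the representative in [0, 370) is 328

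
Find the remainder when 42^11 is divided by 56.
0

Use repeated squaring. Binary(11) = 1011. Walk through the bits of the exponent 11 left-to-right: at each bit after the leading one, square the running value, then multiply by 42 if the bit is 1 (always reducing mod 56):
  bit 1 = 1 (leading): start with 42.
  bit 2 = 0: square 42^2 = 1764 ≡ 28 (mod 56).
  bit 3 = 1: square 28^2 = 784 ≡ 0; bit is 1, so multiply 0·42 = 0 (mod 56).
  bit 4 = 1: square 0^2 = 0; bit is 1, so multiply 0·42 = 0 (mod 56).
Final value: 42^11 ≡ 0 (mod 56).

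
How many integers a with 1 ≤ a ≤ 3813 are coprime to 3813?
The number of a ∈ {1, ..., 3813} with gcd(a, 3813) = 1 is by definition Euler's totient φ(3813). φ is multiplicative, with φ(p^e) = p^e − p^(e−1). Factorise 3813 = 3 · 31 · 41. Then
  φ(3813) = (3 − 1) · (31 − 1) · (41 − 1) = 2 · 30 · 40 = 2400.
So there are 2400 such integers.

Final answer: 2400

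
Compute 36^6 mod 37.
Use repeated squaring. Binary(6) = 110. Walk through the bits of the exponent 6 left-to-right: at each bit after the leading one, square the running value, then multiply by 36 if the bit is 1 (always reducing mod 37):
  bit 1 = 1 (leading): start with 36.
  bit 2 = 1: square 36^2 = 1296 ≡ 1; bit is 1, so multiply 1·36 = 36 (mod 37).
  bit 3 = 0: square 36^2 = 1296 ≡ 1 (mod 37).
Final value: 36^6 ≡ 1 (mod 37).

Final answer: 1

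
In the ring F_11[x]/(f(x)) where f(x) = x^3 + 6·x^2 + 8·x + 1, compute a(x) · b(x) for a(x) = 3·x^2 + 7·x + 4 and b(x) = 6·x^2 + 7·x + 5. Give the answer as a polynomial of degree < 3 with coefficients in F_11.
a · b ≡ 5·x^2 + 9·x + 10 (mod f(x))

Multiply as integer polynomials: a · b = 18·x^4 + 63·x^3 + 88·x^2 + 63·x + 20. Reducing coefficients mod 11: a · b ≡ 7·x^4 + 8·x^3 + 8·x + 9. Now divide by f(x) = x^3 + 6·x^2 + 8·x + 1 in F_11[x], eliminating the leading term at each step:
  leading term 7·x^4: subtract (7·x)·f(x) = 7·x^4 + 9·x^3 + x^2 + 7·x, leaving 10·x^3 + 10·x^2 + x + 9 (coefficients mod 11)
  leading term 10·x^3: subtract (10)·f(x) = 10·x^3 + 5·x^2 + 3·x + 10, leaving 5·x^2 + 9·x + 10 (coefficients mod 11)
The degree is now < 3, so this is the remainder. Hence a · b ≡ 5·x^2 + 9·x + 10 in F_11[x]/(f).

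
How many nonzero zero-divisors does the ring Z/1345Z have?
Z/1345Z has 272 nonzero zero-divisors

In Z/1345Z each nonzero element is either a unit (gcd with 1345 is 1) or a zero-divisor (gcd > 1). The number of units is φ(1345): factorise 1345 = 5 · 269, so φ(1345) = (5 − 1) · (269 − 1) = 4 · 268 = 1072. The nonzero elements number 1345 − 1 = 1344. Hence the nonzero zero-divisors number 1344 − 1072 = 272.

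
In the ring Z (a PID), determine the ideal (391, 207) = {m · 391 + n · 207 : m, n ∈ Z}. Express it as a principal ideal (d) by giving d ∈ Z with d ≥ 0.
(391, 207) = (23); d = 23

In the PID Z, (a, b) is generated by gcd(a, b). Compute gcd(391, 207) with the extended Euclidean algorithm, tracking rows (r, s, t) with s·391 + t·207 = r:
  row A: (391, 1, 0)   [1·391 + 0·207 = 391]
  row B: (207, 0, 1)   [0·391 + 1·207 = 207]
  391 = 1·207 + 184   → row C = row A − 1·row B = (184, 1, −1)   [check: 1·391 − 1·207 = 184]
  207 = 1·184 + 23   → row D = row B − 1·row C = (23, −1, 2)   [check: −1·391 + 2·207 = 23]
  184 = 8·23 + 0   → remainder 0, stop. gcd = 23 (last nonzero row D).
So gcd(391, 207) = 23, with Bézout identity −1·391 + 2·207 = 23. Containment (⊇): the Bézout identity exhibits 23 as an element of (391, 207), giving (23) ⊆ (391, 207). Containment (⊆): since 23 | 391 and 23 | 207 (391 = 23·17, 207 = 23·9), every Z-linear combination of 391 and 207 is divisible by 23, so (391, 207) ⊆ (23). Therefore (391, 207) = (23), d = 23.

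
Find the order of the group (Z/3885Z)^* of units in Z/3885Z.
|(Z/3885Z)^*| = 1728

(Z/3885Z)^* consists of the classes a with gcd(a, 3885) = 1, so its order is φ(3885). φ is multiplicative, with φ(p^e) = p^e − p^(e−1). Factorise 3885 = 3 · 5 · 7 · 37. Then
  φ(3885) = (3 − 1) · (5 − 1) · (7 − 1) · (37 − 1) = 2 · 4 · 6 · 36 = 1728.
Thus |(Z/3885Z)^*| = 1728.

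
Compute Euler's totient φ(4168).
φ is multiplicative, with φ(p^e) = p^e − p^(e−1). Factorise 4168 = 2^3 · 521. Then
  φ(4168) = (2^3 − 2^2) · (521 − 1) = 4 · 520 = 2080.

Final answer: φ(4168) = 2080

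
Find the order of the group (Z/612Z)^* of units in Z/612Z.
(Z/612Z)^* consists of the classes a with gcd(a, 612) = 1, so its order is φ(612). φ is multiplicative, with φ(p^e) = p^e − p^(e−1). Factorise 612 = 2^2 · 3^2 · 17. Then
  φ(612) = (2^2 − 2^1) · (3^2 − 3^1) · (17 − 1) = 2 · 6 · 16 = 192.
Thus |(Z/612Z)^*| = 192.

Final answer: |(Z/612Z)^*| = 192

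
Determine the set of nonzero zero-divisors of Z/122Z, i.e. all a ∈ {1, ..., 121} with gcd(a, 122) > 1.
An element a ∈ Z/122Z (with a ≠ 0) is a zero-divisor iff gcd(a, 122) > 1 (because a is a unit precisely when gcd(a, n) = 1, and in Z/nZ every nonzero, non-unit element is a zero-divisor). Scan a = 1, ..., 121 and keep those with gcd(a, 122) > 1:
  gcd(2, 122) = 2, gcd(4, 122) = 2, gcd(6, 122) = 2, gcd(8, 122) = 2, gcd(10, 122) = 2, gcd(12, 122) = 2, gcd(14, 122) = 2, gcd(16, 122) = 2, gcd(18, 122) = 2, gcd(20, 122) = 2, gcd(22, 122) = 2, gcd(24, 122) = 2, gcd(26, 122) = 2, gcd(28, 122) = 2, gcd(30, 122) = 2, gcd(32, 122) = 2, gcd(34, 122) = 2, gcd(36, 122) = 2, gcd(38, 122) = 2, gcd(40, 122) = 2, gcd(42, 122) = 2, gcd(44, 122) = 2, gcd(46, 122) = 2, gcd(48, 122) = 2, gcd(50, 122) = 2, gcd(52, 122) = 2, gcd(54, 122) = 2, gcd(56, 122) = 2, gcd(58, 122) = 2, gcd(60, 122) = 2, gcd(61, 122) = 61, gcd(62, 122) = 2, gcd(64, 122) = 2, gcd(66, 122) = 2, gcd(68, 122) = 2, gcd(70, 122) = 2, gcd(72, 122) = 2, gcd(74, 122) = 2, gcd(76, 122) = 2, gcd(78, 122) = 2, gcd(80, 122) = 2, gcd(82, 122) = 2, gcd(84, 122) = 2, gcd(86, 122) = 2, gcd(88, 122) = 2, gcd(90, 122) = 2, gcd(92, 122) = 2, gcd(94, 122) = 2, gcd(96, 122) = 2, gcd(98, 122) = 2, gcd(100, 122) = 2, gcd(102, 122) = 2, gcd(104, 122) = 2, gcd(106, 122) = 2, gcd(108, 122) = 2, gcd(110, 122) = 2, gcd(112, 122) = 2, gcd(114, 122) = 2, gcd(116, 122) = 2, gcd(118, 122) = 2, gcd(120, 122) = 2.
All other a ∈ {1, ..., 121} have gcd(a, 122) = 1 and are units. So the nonzero zero-divisors are exactly the 61 values of a appearing in this scan.

Final answer: nonzero zero-divisors of Z/122Z = {2, 4, 6, 8, 10, 12, 14, 16, 18, 20, 22, 24, 26, 28, 30, 32, 34, 36, 38, 40, 42, 44, 46, 48, 50, 52, 54, 56, 58, 60, 61, 62, 64, 66, 68, 70, 72, 74, 76, 78, 80, 82, 84, 86, 88, 90, 92, 94, 96, 98, 100, 102, 104, 106, 108, 110, 112, 114, 116, 118, 120}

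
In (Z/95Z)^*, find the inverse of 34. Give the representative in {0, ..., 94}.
Apply the extended Euclidean algorithm to (95, 34), tracking rows (r, s, t) with s·95 + t·34 = r. Each division r_prev = q·r_cur + r_new produces the new row as (previous row) − q·(current row):
  row A: (95, 1, 0)   [1·95 + 0·34 = 95]
  row B: (34, 0, 1)   [0·95 + 1·34 = 34]
  95 = 2·34 + 27   → row C = row A − 2·row B = (27, 1, −2)   [check: 1·95 − 2·34 = 27]
  34 = 1·27 + 7   → row D = row B − 1·row C = (7, −1, 3)   [check: −1·95 + 3·34 = 7]
  27 = 3·7 + 6   → row E = row C − 3·row D = (6, 4, −11)   [check: 4·95 − 11·34 = 6]
  7 = 1·6 + 1   → row F = row D − 1·row E = (1, −5, 14)   [check: −5·95 + 14·34 = 1]
  6 = 6·1 + 0   → remainder 0, stop. gcd = 1 (last nonzero row F).
The gcd is 1, so 34 is invertible mod 95. The last nonzero row gives −5·95 + 14·34 = 1, so t = 14. So 34^(−1) ≡ 14 (mod 95). Verify: 34 · 14 = 476 ≡ 1 (mod 95). ✓

Final answer: 34^(−1) ≡ 14 (mod 95)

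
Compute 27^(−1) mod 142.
27^(−1) ≡ 121 (mod 142)

Apply the extended Euclidean algorithm to (142, 27), tracking rows (r, s, t) with s·142 + t·27 = r. Each division r_prev = q·r_cur + r_new produces the new row as (previous row) − q·(current row):
  row A: (142, 1, 0)   [1·142 + 0·27 = 142]
  row B: (27, 0, 1)   [0·142 + 1·27 = 27]
  142 = 5·27 + 7   → row C = row A − 5·row B = (7, 1, −5)   [check: 1·142 − 5·27 = 7]
  27 = 3·7 + 6   → row D = row B − 3·row C = (6, −3, 16)   [check: −3·142 + 16·27 = 6]
  7 = 1·6 + 1   → row E = row C − 1·row D = (1, 4, −21)   [check: 4·142 − 21·27 = 1]
  6 = 6·1 + 0   → remainder 0, stop. gcd = 1 (last nonzero row E).
The gcd is 1, so 27 is invertible mod 142. The last nonzero row gives 4·142 − 21·27 = 1, so t = −21. So 27^(−1) ≡ −21 ≡ 121 (mod 142). Verify: 27 · 121 = 3267 ≡ 1 (mod 142). ✓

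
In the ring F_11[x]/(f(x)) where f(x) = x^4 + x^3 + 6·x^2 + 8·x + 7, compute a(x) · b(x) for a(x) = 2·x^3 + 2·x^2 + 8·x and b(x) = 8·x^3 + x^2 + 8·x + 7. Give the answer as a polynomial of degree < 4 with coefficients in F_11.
a · b ≡ 2·x^3 + 2·x^2 + 5·x + 2 (mod f(x))

Multiply as integer polynomials: a · b = 16·x^6 + 18·x^5 + 82·x^4 + 38·x^3 + 78·x^2 + 56·x. Reducing coefficients mod 11: a · b ≡ 5·x^6 + 7·x^5 + 5·x^4 + 5·x^3 + x^2 + x. Now divide by f(x) = x^4 + x^3 + 6·x^2 + 8·x + 7 in F_11[x], eliminating the leading term at each step:
  leading term 5·x^6: subtract (5·x^2)·f(x) = 5·x^6 + 5·x^5 + 8·x^4 + 7·x^3 + 2·x^2, leaving 2·x^5 + 8·x^4 + 9·x^3 + 10·x^2 + x (coefficients mod 11)
  leading term 2·x^5: subtract (2·x)·f(x) = 2·x^5 + 2·x^4 + x^3 + 5·x^2 + 3·x, leaving 6·x^4 + 8·x^3 + 5·x^2 + 9·x (coefficients mod 11)
  leading term 6·x^4: subtract (6)·f(x) = 6·x^4 + 6·x^3 + 3·x^2 + 4·x + 9, leaving 2·x^3 + 2·x^2 + 5·x + 2 (coefficients mod 11)
The degree is now < 4, so this is the remainder. Hence a · b ≡ 2·x^3 + 2·x^2 + 5·x + 2 in F_11[x]/(f).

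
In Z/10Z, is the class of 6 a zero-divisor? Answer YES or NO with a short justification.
YES

gcd(6, 10) = 2 > 1, so 6 is not a unit in Z/10Z. In Z/nZ every nonzero non-unit is a zero-divisor: explicitly, take b = 10/gcd = 5 ≠ 0 (mod 10); then 6·5 = 30 = 3·10, i.e. 6·5 ≡ 0 (mod 10). So 6 is a zero-divisor.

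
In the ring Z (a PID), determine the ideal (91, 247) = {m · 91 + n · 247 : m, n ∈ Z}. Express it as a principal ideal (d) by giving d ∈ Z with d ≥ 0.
(91, 247) = (13); d = 13

In the PID Z, (a, b) is generated by gcd(a, b). Compute gcd(247, 91) with the extended Euclidean algorithm, tracking rows (r, s, t) with s·247 + t·91 = r:
  row A: (247, 1, 0)   [1·247 + 0·91 = 247]
  row B: (91, 0, 1)   [0·247 + 1·91 = 91]
  247 = 2·91 + 65   → row C = row A − 2·row B = (65, 1, −2)   [check: 1·247 − 2·91 = 65]
  91 = 1·65 + 26   → row D = row B − 1·row C = (26, −1, 3)   [check: −1·247 + 3·91 = 26]
  65 = 2·26 + 13   → row E = row C − 2·row D = (13, 3, −8)   [check: 3·247 − 8·91 = 13]
  26 = 2·13 + 0   → remainder 0, stop. gcd = 13 (last nonzero row E).
So gcd(91, 247) = 13, with Bézout identity 3·247 − 8·91 = 13. Containment (⊇): the Bézout identity exhibits 13 as an element of (91, 247), giving (13) ⊆ (91, 247). Containment (⊆): since 13 | 91 and 13 | 247 (91 = 13·7, 247 = 13·19), every Z-linear combination of 91 and 247 is divisible by 13, so (91, 247) ⊆ (13). Therefore (91, 247) = (13), d = 13.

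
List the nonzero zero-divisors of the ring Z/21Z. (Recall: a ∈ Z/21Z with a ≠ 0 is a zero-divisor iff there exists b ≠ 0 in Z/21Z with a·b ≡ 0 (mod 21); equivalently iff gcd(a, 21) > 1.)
An element a ∈ Z/21Z (with a ≠ 0) is a zero-divisor iff gcd(a, 21) > 1 (because a is a unit precisely when gcd(a, n) = 1, and in Z/nZ every nonzero, non-unit element is a zero-divisor). Scan a = 1, ..., 20 and keep those with gcd(a, 21) > 1:
  gcd(3, 21) = 3, gcd(6, 21) = 3, gcd(7, 21) = 7, gcd(9, 21) = 3, gcd(12, 21) = 3, gcd(14, 21) = 7, gcd(15, 21) = 3, gcd(18, 21) = 3.
All other a ∈ {1, ..., 20} have gcd(a, 21) = 1 and are units. So the nonzero zero-divisors are exactly the 8 values of a appearing in this scan.

Final answer: nonzero zero-divisors of Z/21Z = {3, 6, 7, 9, 12, 14, 15, 18}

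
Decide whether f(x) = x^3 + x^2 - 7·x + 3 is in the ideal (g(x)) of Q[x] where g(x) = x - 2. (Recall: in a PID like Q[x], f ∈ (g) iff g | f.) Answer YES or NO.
In Q[x] the ideal (g) consists of all multiples of g, so f ∈ (g) iff g | f, i.e. iff the remainder of f on division by g is 0. Divide f by g (g is monic, so eliminate the leading term of the running remainder at each step):
  leading term x^3: subtract (x^2)·g(x) = x^3 - 2·x^2, leaving 3·x^2 - 7·x + 3
  leading term 3·x^2: subtract (3·x)·g(x) = 3·x^2 - 6·x, leaving 3 - x
  leading term -x: subtract (-1)·g(x) = 2 - x, leaving 1
The remainder r(x) = 1 ≠ 0 (and deg r < deg g), so g ∤ f, i.e. f ∉ (g).

Final answer: NO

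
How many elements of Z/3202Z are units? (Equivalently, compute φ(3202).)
An element a ∈ Z/3202Z is a unit iff gcd(a, 3202) = 1, so the number of units is φ(3202). φ is multiplicative, with φ(p^e) = p^e − p^(e−1). Factorise 3202 = 2 · 1601. Then
  φ(3202) = (2 − 1) · (1601 − 1) = 1 · 1600 = 1600.

Final answer: Z/3202Z has φ(3202) = 1600 units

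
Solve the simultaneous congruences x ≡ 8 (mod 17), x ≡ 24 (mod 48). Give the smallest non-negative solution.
The moduli 17, 48 are pairwise coprime, so by the CRT there is a unique solution mod 17·48 = 816.
Solve by successive substitution. Start with x ≡ 8 (mod 17).
  Combine with x ≡ 24 (mod 48): write x = 8 + 17·t and require 8 + 17·t ≡ 24 (mod 48), i.e. 17·t ≡ 24 − 8 ≡ 16 (mod 48). Since 17^(−1) ≡ 17 (mod 48), t ≡ 17·16 ≡ 32 (mod 48). So x ≡ 8 + 17·32 = 552 (mod 816).
Unique solution in [0, 816): x = 552.

Final answer: x ≡ 552 (mod 816); the representative in [0, 816) is 552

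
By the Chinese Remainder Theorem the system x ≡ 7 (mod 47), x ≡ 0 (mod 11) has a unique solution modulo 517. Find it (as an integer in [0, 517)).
The moduli 47, 11 are pairwise coprime, so by the CRT there is a unique solution mod 47·11 = 517.
Solve by successive substitution. Start with x ≡ 7 (mod 47).
  Combine with x ≡ 0 (mod 11): write x = 7 + 47·t and require 7 + 47·t ≡ 0 (mod 11), i.e. 47·t ≡ 0 − 7 ≡ 4 (mod 11). Since 47^(−1) ≡ 4 (mod 11) (47 ≡ 3 (mod 11)), t ≡ 4·4 ≡ 5 (mod 11). So x ≡ 7 + 47·5 = 242 (mod 517).
Unique solution in [0, 517): x = 242.

Final answer: x ≡ 242 (mod 517); the representative in [0, 517) is 242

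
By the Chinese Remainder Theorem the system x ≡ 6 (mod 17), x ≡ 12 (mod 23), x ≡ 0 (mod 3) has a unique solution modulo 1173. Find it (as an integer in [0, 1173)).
The moduli 17, 23, 3 are pairwise coprime, so by the CRT there is a unique solution mod 17·23·3 = 1173.
Solve by successive substitution. Start with x ≡ 6 (mod 17).
  Combine with x ≡ 12 (mod 23): write x = 6 + 17·t and require 6 + 17·t ≡ 12 (mod 23), i.e. 17·t ≡ 12 − 6 ≡ 6 (mod 23). Since 17^(−1) ≡ 19 (mod 23), t ≡ 19·6 ≡ 22 (mod 23). So x ≡ 6 + 17·22 = 380 (mod 391).
  Combine with x ≡ 0 (mod 3): write x = 380 + 391·t and require 380 + 391·t ≡ 0 (mod 3), i.e. 391·t ≡ 0 − 380 ≡ 1 (mod 3). Since 391^(−1) ≡ 1 (mod 3) (391 ≡ 1 (mod 3)), t ≡ 1·1 ≡ 1 (mod 3). So x ≡ 380 + 391·1 = 771 (mod 1173).
Unique solution in [0, 1173): x = 771.

Final answer: x ≡ 771 (mod 1173); the representative in [0, 1173) is 771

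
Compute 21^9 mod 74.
Use repeated squaring. Binary(9) = 1001. Walk through the bits of the exponent 9 left-to-right: at each bit after the leading one, square the running value, then multiply by 21 if the bit is 1 (always reducing mod 74):
  bit 1 = 1 (leading): start with 21.
  bit 2 = 0: square 21^2 = 441 ≡ 71 (mod 74).
  bit 3 = 0: square 71^2 = 5041 ≡ 9 (mod 74).
  bit 4 = 1: square 9^2 = 81 ≡ 7; bit is 1, so multiply 7·21 = 147 ≡ 73 (mod 74).
Final value: 21^9 ≡ 73 (mod 74).

Final answer: 73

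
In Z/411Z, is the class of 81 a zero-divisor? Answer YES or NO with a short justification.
YES

gcd(81, 411) = 3 > 1, so 81 is not a unit in Z/411Z. In Z/nZ every nonzero non-unit is a zero-divisor: explicitly, take b = 411/gcd = 137 ≠ 0 (mod 411); then 81·137 = 11097 = 27·411, i.e. 81·137 ≡ 0 (mod 411). So 81 is a zero-divisor.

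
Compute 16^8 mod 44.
4

Use repeated squaring. Binary(8) = 1000. Walk through the bits of the exponent 8 left-to-right: at each bit after the leading one, square the running value, then multiply by 16 if the bit is 1 (always reducing mod 44):
  bit 1 = 1 (leading): start with 16.
  bit 2 = 0: square 16^2 = 256 ≡ 36 (mod 44).
  bit 3 = 0: square 36^2 = 1296 ≡ 20 (mod 44).
  bit 4 = 0: square 20^2 = 400 ≡ 4 (mod 44).
Final value: 16^8 ≡ 4 (mod 44).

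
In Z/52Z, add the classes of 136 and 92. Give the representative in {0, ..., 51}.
20

Reduce the summands first: 136 ≡ 32, 92 ≡ 40 (mod 52), so 136 + 92 ≡ 32 + 40 (mod 52). 32 + 40 = 72; 72 = 1·52 + 20, so (136 + 92) mod 52 = 20.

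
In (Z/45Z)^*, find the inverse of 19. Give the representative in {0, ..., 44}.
Apply the extended Euclidean algorithm to (45, 19), tracking rows (r, s, t) with s·45 + t·19 = r. Each division r_prev = q·r_cur + r_new produces the new row as (previous row) − q·(current row):
  row A: (45, 1, 0)   [1·45 + 0·19 = 45]
  row B: (19, 0, 1)   [0·45 + 1·19 = 19]
  45 = 2·19 + 7   → row C = row A − 2·row B = (7, 1, −2)   [check: 1·45 − 2·19 = 7]
  19 = 2·7 + 5   → row D = row B − 2·row C = (5, −2, 5)   [check: −2·45 + 5·19 = 5]
  7 = 1·5 + 2   → row E = row C − 1·row D = (2, 3, −7)   [check: 3·45 − 7·19 = 2]
  5 = 2·2 + 1   → row F = row D − 2·row E = (1, −8, 19)   [check: −8·45 + 19·19 = 1]
  2 = 2·1 + 0   → remainder 0, stop. gcd = 1 (last nonzero row F).
The gcd is 1, so 19 is invertible mod 45. The last nonzero row gives −8·45 + 19·19 = 1, so t = 19. So 19^(−1) ≡ 19 (mod 45). Verify: 19 · 19 = 361 ≡ 1 (mod 45). ✓

Final answer: 19^(−1) ≡ 19 (mod 45)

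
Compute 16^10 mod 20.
Use repeated squaring. Binary(10) = 1010. Walk through the bits of the exponent 10 left-to-right: at each bit after the leading one, square the running value, then multiply by 16 if the bit is 1 (always reducing mod 20):
  bit 1 = 1 (leading): start with 16.
  bit 2 = 0: square 16^2 = 256 ≡ 16 (mod 20).
  bit 3 = 1: square 16^2 = 256 ≡ 16; bit is 1, so multiply 16·16 = 256 ≡ 16 (mod 20).
  bit 4 = 0: square 16^2 = 256 ≡ 16 (mod 20).
Final value: 16^10 ≡ 16 (mod 20).

Final answer: 16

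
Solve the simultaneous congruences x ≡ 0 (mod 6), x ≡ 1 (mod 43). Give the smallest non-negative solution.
The moduli 6, 43 are pairwise coprime, so by the CRT there is a unique solution mod 6·43 = 258.
Solve by successive substitution. Start with x ≡ 0 (mod 6).
  Combine with x ≡ 1 (mod 43): write x = 6·t and require 6·t ≡ 1 (mod 43). Since 6^(−1) ≡ 36 (mod 43), t ≡ 36·1 ≡ 36 (mod 43). So x ≡ 6·36 = 216 (mod 258).
Unique solution in [0, 258): x = 216.

Final answer: x ≡ 216 (mod 258); the representative in [0, 258) is 216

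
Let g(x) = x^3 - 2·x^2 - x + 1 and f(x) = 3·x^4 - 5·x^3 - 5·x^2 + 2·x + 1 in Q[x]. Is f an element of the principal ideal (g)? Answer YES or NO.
In Q[x] the ideal (g) consists of all multiples of g, so f ∈ (g) iff g | f, i.e. iff the remainder of f on division by g is 0. Divide f by g (g is monic, so eliminate the leading term of the running remainder at each step):
  leading term 3·x^4: subtract (3·x)·g(x) = 3·x^4 - 6·x^3 - 3·x^2 + 3·x, leaving x^3 - 2·x^2 - x + 1
  leading term x^3: subtract (1)·g(x) = x^3 - 2·x^2 - x + 1, leaving 0
The remainder is 0, so f(x) = g(x) · h(x) with h(x) = 3·x + 1. Hence g | f, i.e. f ∈ (g).

Final answer: YES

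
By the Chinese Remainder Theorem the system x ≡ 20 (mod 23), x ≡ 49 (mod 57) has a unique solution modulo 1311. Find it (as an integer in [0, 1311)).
The moduli 23, 57 are pairwise coprime, so by the CRT there is a unique solution mod 23·57 = 1311.
Solve by successive substitution. Start with x ≡ 20 (mod 23).
  Combine with x ≡ 49 (mod 57): write x = 20 + 23·t and require 20 + 23·t ≡ 49 (mod 57), i.e. 23·t ≡ 49 − 20 ≡ 29 (mod 57). Since 23^(−1) ≡ 5 (mod 57), t ≡ 5·29 ≡ 31 (mod 57). So x ≡ 20 + 23·31 = 733 (mod 1311).
Unique solution in [0, 1311): x = 733.

Final answer: x ≡ 733 (mod 1311); the representative in [0, 1311) is 733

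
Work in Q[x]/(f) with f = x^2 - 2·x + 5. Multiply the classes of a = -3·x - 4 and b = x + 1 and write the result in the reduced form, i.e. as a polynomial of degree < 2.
a · b ≡ 11 - 13·x (mod f(x))

First multiply in Q[x] without reducing: a · b = -3·x^2 - 7·x - 4. Now divide by f(x) = x^2 - 2·x + 5, eliminating the leading term at each step:
  leading term -3·x^2: subtract (-3)·f(x) = -3·x^2 + 6·x - 15, leaving 11 - 13·x
The degree is now < 2, so this is the remainder. Hence a · b ≡ 11 - 13·x in Q[x]/(f).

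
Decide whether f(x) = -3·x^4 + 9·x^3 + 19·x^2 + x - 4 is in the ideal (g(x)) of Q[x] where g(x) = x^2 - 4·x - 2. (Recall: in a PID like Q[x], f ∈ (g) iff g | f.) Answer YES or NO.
In Q[x] the ideal (g) consists of all multiples of g, so f ∈ (g) iff g | f, i.e. iff the remainder of f on division by g is 0. Divide f by g (g is monic, so eliminate the leading term of the running remainder at each step):
  leading term -3·x^4: subtract (-3·x^2)·g(x) = -3·x^4 + 12·x^3 + 6·x^2, leaving -3·x^3 + 13·x^2 + x - 4
  leading term -3·x^3: subtract (-3·x)·g(x) = -3·x^3 + 12·x^2 + 6·x, leaving x^2 - 5·x - 4
  leading term x^2: subtract (1)·g(x) = x^2 - 4·x - 2, leaving -x - 2
The remainder r(x) = -x - 2 ≠ 0 (and deg r < deg g), so g ∤ f, i.e. f ∉ (g).

Final answer: NO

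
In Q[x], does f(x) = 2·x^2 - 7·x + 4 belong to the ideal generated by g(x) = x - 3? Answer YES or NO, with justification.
NO

In Q[x] the ideal (g) consists of all multiples of g, so f ∈ (g) iff g | f, i.e. iff the remainder of f on division by g is 0. Divide f by g (g is monic, so eliminate the leading term of the running remainder at each step):
  leading term 2·x^2: subtract (2·x)·g(x) = 2·x^2 - 6·x, leaving 4 - x
  leading term -x: subtract (-1)·g(x) = 3 - x, leaving 1
The remainder r(x) = 1 ≠ 0 (and deg r < deg g), so g ∤ f, i.e. f ∉ (g).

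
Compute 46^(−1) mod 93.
46^(−1) ≡ 91 (mod 93)

Apply the extended Euclidean algorithm to (93, 46), tracking rows (r, s, t) with s·93 + t·46 = r. Each division r_prev = q·r_cur + r_new produces the new row as (previous row) − q·(current row):
  row A: (93, 1, 0)   [1·93 + 0·46 = 93]
  row B: (46, 0, 1)   [0·93 + 1·46 = 46]
  93 = 2·46 + 1   → row C = row A − 2·row B = (1, 1, −2)   [check: 1·93 − 2·46 = 1]
  46 = 46·1 + 0   → remainder 0, stop. gcd = 1 (last nonzero row C).
The gcd is 1, so 46 is invertible mod 93. The last nonzero row gives 1·93 − 2·46 = 1, so t = −2. So 46^(−1) ≡ −2 ≡ 91 (mod 93). Verify: 46 · 91 = 4186 ≡ 1 (mod 93). ✓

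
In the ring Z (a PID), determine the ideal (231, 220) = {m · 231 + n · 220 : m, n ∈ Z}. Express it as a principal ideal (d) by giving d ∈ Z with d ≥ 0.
In the PID Z, (a, b) is generated by gcd(a, b). Compute gcd(231, 220) with the extended Euclidean algorithm, tracking rows (r, s, t) with s·231 + t·220 = r:
  row A: (231, 1, 0)   [1·231 + 0·220 = 231]
  row B: (220, 0, 1)   [0·231 + 1·220 = 220]
  231 = 1·220 + 11   → row C = row A − 1·row B = (11, 1, −1)   [check: 1·231 − 1·220 = 11]
  220 = 20·11 + 0   → remainder 0, stop. gcd = 11 (last nonzero row C).
So gcd(231, 220) = 11, with Bézout identity 1·231 − 1·220 = 11. Containment (⊇): the Bézout identity exhibits 11 as an element of (231, 220), giving (11) ⊆ (231, 220). Containment (⊆): since 11 | 231 and 11 | 220 (231 = 11·21, 220 = 11·20), every Z-linear combination of 231 and 220 is divisible by 11, so (231, 220) ⊆ (11). Therefore (231, 220) = (11), d = 11.

Final answer: (231, 220) = (11); d = 11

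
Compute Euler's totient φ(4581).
φ is multiplicative, with φ(p^e) = p^e − p^(e−1). Factorise 4581 = 3^2 · 509. Then
  φ(4581) = (3^2 − 3^1) · (509 − 1) = 6 · 508 = 3048.

Final answer: φ(4581) = 3048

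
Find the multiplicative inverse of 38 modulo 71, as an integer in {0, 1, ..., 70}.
38^(−1) ≡ 43 (mod 71)

Apply the extended Euclidean algorithm to (71, 38), tracking rows (r, s, t) with s·71 + t·38 = r. Each division r_prev = q·r_cur + r_new produces the new row as (previous row) − q·(current row):
  row A: (71, 1, 0)   [1·71 + 0·38 = 71]
  row B: (38, 0, 1)   [0·71 + 1·38 = 38]
  71 = 1·38 + 33   → row C = row A − 1·row B = (33, 1, −1)   [check: 1·71 − 1·38 = 33]
  38 = 1·33 + 5   → row D = row B − 1·row C = (5, −1, 2)   [check: −1·71 + 2·38 = 5]
  33 = 6·5 + 3   → row E = row C − 6·row D = (3, 7, −13)   [check: 7·71 − 13·38 = 3]
  5 = 1·3 + 2   → row F = row D − 1·row E = (2, −8, 15)   [check: −8·71 + 15·38 = 2]
  3 = 1·2 + 1   → row G = row E − 1·row F = (1, 15, −28)   [check: 15·71 − 28·38 = 1]
  2 = 2·1 + 0   → remainder 0, stop. gcd = 1 (last nonzero row G).
The gcd is 1, so 38 is invertible mod 71. The last nonzero row gives 15·71 − 28·38 = 1, so t = −28. So 38^(−1) ≡ −28 ≡ 43 (mod 71). Verify: 38 · 43 = 1634 ≡ 1 (mod 71). ✓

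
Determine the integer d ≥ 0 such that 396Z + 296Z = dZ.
(396, 296) = (4); d = 4

In the PID Z, (a, b) is generated by gcd(a, b). Compute gcd(396, 296) with the extended Euclidean algorithm, tracking rows (r, s, t) with s·396 + t·296 = r:
  row A: (396, 1, 0)   [1·396 + 0·296 = 396]
  row B: (296, 0, 1)   [0·396 + 1·296 = 296]
  396 = 1·296 + 100   → row C = row A − 1·row B = (100, 1, −1)   [check: 1·396 − 1·296 = 100]
  296 = 2·100 + 96   → row D = row B − 2·row C = (96, −2, 3)   [check: −2·396 + 3·296 = 96]
  100 = 1·96 + 4   → row E = row C − 1·row D = (4, 3, −4)   [check: 3·396 − 4·296 = 4]
  96 = 24·4 + 0   → remainder 0, stop. gcd = 4 (last nonzero row E).
So gcd(396, 296) = 4, with Bézout identity 3·396 − 4·296 = 4. Containment (⊇): the Bézout identity exhibits 4 as an element of (396, 296), giving (4) ⊆ (396, 296). Containment (⊆): since 4 | 396 and 4 | 296 (396 = 4·99, 296 = 4·74), every Z-linear combination of 396 and 296 is divisible by 4, so (396, 296) ⊆ (4). Therefore (396, 296) = (4), d = 4.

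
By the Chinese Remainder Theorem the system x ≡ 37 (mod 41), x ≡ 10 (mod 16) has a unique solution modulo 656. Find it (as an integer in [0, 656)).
x ≡ 570 (mod 656); the representative in [0, 656) is 570

The moduli 41, 16 are pairwise coprime, so by the CRT there is a unique solution mod 41·16 = 656.
Solve by successive substitution. Start with x ≡ 37 (mod 41).
  Combine with x ≡ 10 (mod 16): write x = 37 + 41·t and require 37 + 41·t ≡ 10 (mod 16), i.e. 41·t ≡ 10 − 37 ≡ 5 (mod 16). Since 41^(−1) ≡ 9 (mod 16) (41 ≡ 9 (mod 16)), t ≡ 9·5 ≡ 13 (mod 16). So x ≡ 37 + 41·13 = 570 (mod 656).
Unique solution in [0, 656): x = 570.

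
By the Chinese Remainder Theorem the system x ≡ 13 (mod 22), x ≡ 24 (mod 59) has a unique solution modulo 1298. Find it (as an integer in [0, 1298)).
The moduli 22, 59 are pairwise coprime, so by the CRT there is a unique solution mod 22·59 = 1298.
Solve by successive substitution. Start with x ≡ 13 (mod 22).
  Combine with x ≡ 24 (mod 59): write x = 13 + 22·t and require 13 + 22·t ≡ 24 (mod 59), i.e. 22·t ≡ 24 − 13 ≡ 11 (mod 59). Since 22^(−1) ≡ 51 (mod 59), t ≡ 51·11 ≡ 30 (mod 59). So x ≡ 13 + 22·30 = 673 (mod 1298).
Unique solution in [0, 1298): x = 673.

Final answer: x ≡ 673 (mod 1298); the representative in [0, 1298) is 673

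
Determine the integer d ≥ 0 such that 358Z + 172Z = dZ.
In the PID Z, (a, b) is generated by gcd(a, b). Compute gcd(358, 172) with the extended Euclidean algorithm, tracking rows (r, s, t) with s·358 + t·172 = r:
  row A: (358, 1, 0)   [1·358 + 0·172 = 358]
  row B: (172, 0, 1)   [0·358 + 1·172 = 172]
  358 = 2·172 + 14   → row C = row A − 2·row B = (14, 1, −2)   [check: 1·358 − 2·172 = 14]
  172 = 12·14 + 4   → row D = row B − 12·row C = (4, −12, 25)   [check: −12·358 + 25·172 = 4]
  14 = 3·4 + 2   → row E = row C − 3·row D = (2, 37, −77)   [check: 37·358 − 77·172 = 2]
  4 = 2·2 + 0   → remainder 0, stop. gcd = 2 (last nonzero row E).
So gcd(358, 172) = 2, with Bézout identity 37·358 − 77·172 = 2. Containment (⊇): the Bézout identity exhibits 2 as an element of (358, 172), giving (2) ⊆ (358, 172). Containment (⊆): since 2 | 358 and 2 | 172 (358 = 2·179, 172 = 2·86), every Z-linear combination of 358 and 172 is divisible by 2, so (358, 172) ⊆ (2). Therefore (358, 172) = (2), d = 2.

Final answer: (358, 172) = (2); d = 2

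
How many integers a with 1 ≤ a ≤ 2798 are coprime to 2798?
1398

The number of a ∈ {1, ..., 2798} with gcd(a, 2798) = 1 is by definition Euler's totient φ(2798). φ is multiplicative, with φ(p^e) = p^e − p^(e−1). Factorise 2798 = 2 · 1399. Then
  φ(2798) = (2 − 1) · (1399 − 1) = 1 · 1398 = 1398.
So there are 1398 such integers.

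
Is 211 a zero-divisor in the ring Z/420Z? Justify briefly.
gcd(211, 420) = 1, so 211 is a unit in Z/420Z (it has a multiplicative inverse). A unit cannot be a zero-divisor: if 211·b ≡ 0 then multiplying both sides by 211^(−1) gives b ≡ 0. So 211 is not a zero-divisor.

Final answer: NO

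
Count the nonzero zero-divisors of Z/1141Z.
In Z/1141Z each nonzero element is either a unit (gcd with 1141 is 1) or a zero-divisor (gcd > 1). The number of units is φ(1141): factorise 1141 = 7 · 163, so φ(1141) = (7 − 1) · (163 − 1) = 6 · 162 = 972. The nonzero elements number 1141 − 1 = 1140. Hence the nonzero zero-divisors number 1140 − 972 = 168.

Final answer: Z/1141Z has 168 nonzero zero-divisors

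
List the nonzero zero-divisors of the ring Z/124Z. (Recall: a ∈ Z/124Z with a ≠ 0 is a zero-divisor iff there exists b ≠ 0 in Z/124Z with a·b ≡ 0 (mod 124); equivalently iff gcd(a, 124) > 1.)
nonzero zero-divisors of Z/124Z = {2, 4, 6, 8, 10, 12, 14, 16, 18, 20, 22, 24, 26, 28, 30, 31, 32, 34, 36, 38, 40, 42, 44, 46, 48, 50, 52, 54, 56, 58, 60, 62, 64, 66, 68, 70, 72, 74, 76, 78, 80, 82, 84, 86, 88, 90, 92, 93, 94, 96, 98, 100, 102, 104, 106, 108, 110, 112, 114, 116, 118, 120, 122}

An element a ∈ Z/124Z (with a ≠ 0) is a zero-divisor iff gcd(a, 124) > 1 (because a is a unit precisely when gcd(a, n) = 1, and in Z/nZ every nonzero, non-unit element is a zero-divisor). Scan a = 1, ..., 123 and keep those with gcd(a, 124) > 1:
  gcd(2, 124) = 2, gcd(4, 124) = 4, gcd(6, 124) = 2, gcd(8, 124) = 4, gcd(10, 124) = 2, gcd(12, 124) = 4, gcd(14, 124) = 2, gcd(16, 124) = 4, gcd(18, 124) = 2, gcd(20, 124) = 4, gcd(22, 124) = 2, gcd(24, 124) = 4, gcd(26, 124) = 2, gcd(28, 124) = 4, gcd(30, 124) = 2, gcd(31, 124) = 31, gcd(32, 124) = 4, gcd(34, 124) = 2, gcd(36, 124) = 4, gcd(38, 124) = 2, gcd(40, 124) = 4, gcd(42, 124) = 2, gcd(44, 124) = 4, gcd(46, 124) = 2, gcd(48, 124) = 4, gcd(50, 124) = 2, gcd(52, 124) = 4, gcd(54, 124) = 2, gcd(56, 124) = 4, gcd(58, 124) = 2, gcd(60, 124) = 4, gcd(62, 124) = 62, gcd(64, 124) = 4, gcd(66, 124) = 2, gcd(68, 124) = 4, gcd(70, 124) = 2, gcd(72, 124) = 4, gcd(74, 124) = 2, gcd(76, 124) = 4, gcd(78, 124) = 2, gcd(80, 124) = 4, gcd(82, 124) = 2, gcd(84, 124) = 4, gcd(86, 124) = 2, gcd(88, 124) = 4, gcd(90, 124) = 2, gcd(92, 124) = 4, gcd(93, 124) = 31, gcd(94, 124) = 2, gcd(96, 124) = 4, gcd(98, 124) = 2, gcd(100, 124) = 4, gcd(102, 124) = 2, gcd(104, 124) = 4, gcd(106, 124) = 2, gcd(108, 124) = 4, gcd(110, 124) = 2, gcd(112, 124) = 4, gcd(114, 124) = 2, gcd(116, 124) = 4, gcd(118, 124) = 2, gcd(120, 124) = 4, gcd(122, 124) = 2.
All other a ∈ {1, ..., 123} have gcd(a, 124) = 1 and are units. So the nonzero zero-divisors are exactly the 63 values of a appearing in this scan.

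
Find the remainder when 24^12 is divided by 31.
16

Use repeated squaring. Binary(12) = 1100. Walk through the bits of the exponent 12 left-to-right: at each bit after the leading one, square the running value, then multiply by 24 if the bit is 1 (always reducing mod 31):
  bit 1 = 1 (leading): start with 24.
  bit 2 = 1: square 24^2 = 576 ≡ 18; bit is 1, so multiply 18·24 = 432 ≡ 29 (mod 31).
  bit 3 = 0: square 29^2 = 841 ≡ 4 (mod 31).
  bit 4 = 0: square 4^2 = 16 (mod 31).
Final value: 24^12 ≡ 16 (mod 31).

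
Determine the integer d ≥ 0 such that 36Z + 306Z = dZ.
(36, 306) = (18); d = 18

In the PID Z, (a, b) is generated by gcd(a, b). Compute gcd(306, 36) with the extended Euclidean algorithm, tracking rows (r, s, t) with s·306 + t·36 = r:
  row A: (306, 1, 0)   [1·306 + 0·36 = 306]
  row B: (36, 0, 1)   [0·306 + 1·36 = 36]
  306 = 8·36 + 18   → row C = row A − 8·row B = (18, 1, −8)   [check: 1·306 − 8·36 = 18]
  36 = 2·18 + 0   → remainder 0, stop. gcd = 18 (last nonzero row C).
So gcd(36, 306) = 18, with Bézout identity 1·306 − 8·36 = 18. Containment (⊇): the Bézout identity exhibits 18 as an element of (36, 306), giving (18) ⊆ (36, 306). Containment (⊆): since 18 | 36 and 18 | 306 (36 = 18·2, 306 = 18·17), every Z-linear combination of 36 and 306 is divisible by 18, so (36, 306) ⊆ (18). Therefore (36, 306) = (18), d = 18.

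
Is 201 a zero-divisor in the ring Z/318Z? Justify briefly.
gcd(201, 318) = 3 > 1, so 201 is not a unit in Z/318Z. In Z/nZ every nonzero non-unit is a zero-divisor: explicitly, take b = 318/gcd = 106 ≠ 0 (mod 318); then 201·106 = 21306 = 67·318, i.e. 201·106 ≡ 0 (mod 318). So 201 is a zero-divisor.

Final answer: YES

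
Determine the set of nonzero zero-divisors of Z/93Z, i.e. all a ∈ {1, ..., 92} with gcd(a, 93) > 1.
nonzero zero-divisors of Z/93Z = {3, 6, 9, 12, 15, 18, 21, 24, 27, 30, 31, 33, 36, 39, 42, 45, 48, 51, 54, 57, 60, 62, 63, 66, 69, 72, 75, 78, 81, 84, 87, 90}

An element a ∈ Z/93Z (with a ≠ 0) is a zero-divisor iff gcd(a, 93) > 1 (because a is a unit precisely when gcd(a, n) = 1, and in Z/nZ every nonzero, non-unit element is a zero-divisor). Scan a = 1, ..., 92 and keep those with gcd(a, 93) > 1:
  gcd(3, 93) = 3, gcd(6, 93) = 3, gcd(9, 93) = 3, gcd(12, 93) = 3, gcd(15, 93) = 3, gcd(18, 93) = 3, gcd(21, 93) = 3, gcd(24, 93) = 3, gcd(27, 93) = 3, gcd(30, 93) = 3, gcd(31, 93) = 31, gcd(33, 93) = 3, gcd(36, 93) = 3, gcd(39, 93) = 3, gcd(42, 93) = 3, gcd(45, 93) = 3, gcd(48, 93) = 3, gcd(51, 93) = 3, gcd(54, 93) = 3, gcd(57, 93) = 3, gcd(60, 93) = 3, gcd(62, 93) = 31, gcd(63, 93) = 3, gcd(66, 93) = 3, gcd(69, 93) = 3, gcd(72, 93) = 3, gcd(75, 93) = 3, gcd(78, 93) = 3, gcd(81, 93) = 3, gcd(84, 93) = 3, gcd(87, 93) = 3, gcd(90, 93) = 3.
All other a ∈ {1, ..., 92} have gcd(a, 93) = 1 and are units. So the nonzero zero-divisors are exactly the 32 values of a appearing in this scan.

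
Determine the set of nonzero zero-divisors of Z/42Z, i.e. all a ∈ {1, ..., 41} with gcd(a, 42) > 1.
An element a ∈ Z/42Z (with a ≠ 0) is a zero-divisor iff gcd(a, 42) > 1 (because a is a unit precisely when gcd(a, n) = 1, and in Z/nZ every nonzero, non-unit element is a zero-divisor). Scan a = 1, ..., 41 and keep those with gcd(a, 42) > 1:
  gcd(2, 42) = 2, gcd(3, 42) = 3, gcd(4, 42) = 2, gcd(6, 42) = 6, gcd(7, 42) = 7, gcd(8, 42) = 2, gcd(9, 42) = 3, gcd(10, 42) = 2, gcd(12, 42) = 6, gcd(14, 42) = 14, gcd(15, 42) = 3, gcd(16, 42) = 2, gcd(18, 42) = 6, gcd(20, 42) = 2, gcd(21, 42) = 21, gcd(22, 42) = 2, gcd(24, 42) = 6, gcd(26, 42) = 2, gcd(27, 42) = 3, gcd(28, 42) = 14, gcd(30, 42) = 6, gcd(32, 42) = 2, gcd(33, 42) = 3, gcd(34, 42) = 2, gcd(35, 42) = 7, gcd(36, 42) = 6, gcd(38, 42) = 2, gcd(39, 42) = 3, gcd(40, 42) = 2.
All other a ∈ {1, ..., 41} have gcd(a, 42) = 1 and are units. So the nonzero zero-divisors are exactly the 29 values of a appearing in this scan.

Final answer: nonzero zero-divisors of Z/42Z = {2, 3, 4, 6, 7, 8, 9, 10, 12, 14, 15, 16, 18, 20, 21, 22, 24, 26, 27, 28, 30, 32, 33, 34, 35, 36, 38, 39, 40}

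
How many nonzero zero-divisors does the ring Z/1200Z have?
Z/1200Z has 879 nonzero zero-divisors

In Z/1200Z each nonzero element is either a unit (gcd with 1200 is 1) or a zero-divisor (gcd > 1). The number of units is φ(1200): factorise 1200 = 2^4 · 3 · 5^2, so φ(1200) = (2^4 − 2^3) · (3 − 1) · (5^2 − 5^1) = 8 · 2 · 20 = 320. The nonzero elements number 1200 − 1 = 1199. Hence the nonzero zero-divisors number 1199 − 320 = 879.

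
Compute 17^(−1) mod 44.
17^(−1) ≡ 13 (mod 44)

Apply the extended Euclidean algorithm to (44, 17), tracking rows (r, s, t) with s·44 + t·17 = r. Each division r_prev = q·r_cur + r_new produces the new row as (previous row) − q·(current row):
  row A: (44, 1, 0)   [1·44 + 0·17 = 44]
  row B: (17, 0, 1)   [0·44 + 1·17 = 17]
  44 = 2·17 + 10   → row C = row A − 2·row B = (10, 1, −2)   [check: 1·44 − 2·17 = 10]
  17 = 1·10 + 7   → row D = row B − 1·row C = (7, −1, 3)   [check: −1·44 + 3·17 = 7]
  10 = 1·7 + 3   → row E = row C − 1·row D = (3, 2, −5)   [check: 2·44 − 5·17 = 3]
  7 = 2·3 + 1   → row F = row D − 2·row E = (1, −5, 13)   [check: −5·44 + 13·17 = 1]
  3 = 3·1 + 0   → remainder 0, stop. gcd = 1 (last nonzero row F).
The gcd is 1, so 17 is invertible mod 44. The last nonzero row gives −5·44 + 13·17 = 1, so t = 13. So 17^(−1) ≡ 13 (mod 44). Verify: 17 · 13 = 221 ≡ 1 (mod 44). ✓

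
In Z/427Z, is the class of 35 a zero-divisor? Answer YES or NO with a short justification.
gcd(35, 427) = 7 > 1, so 35 is not a unit in Z/427Z. In Z/nZ every nonzero non-unit is a zero-divisor: explicitly, take b = 427/gcd = 61 ≠ 0 (mod 427); then 35·61 = 2135 = 5·427, i.e. 35·61 ≡ 0 (mod 427). So 35 is a zero-divisor.

Final answer: YES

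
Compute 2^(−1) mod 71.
Apply the extended Euclidean algorithm to (71, 2), tracking rows (r, s, t) with s·71 + t·2 = r. Each division r_prev = q·r_cur + r_new produces the new row as (previous row) − q·(current row):
  row A: (71, 1, 0)   [1·71 + 0·2 = 71]
  row B: (2, 0, 1)   [0·71 + 1·2 = 2]
  71 = 35·2 + 1   → row C = row A − 35·row B = (1, 1, −35)   [check: 1·71 − 35·2 = 1]
  2 = 2·1 + 0   → remainder 0, stop. gcd = 1 (last nonzero row C).
The gcd is 1, so 2 is invertible mod 71. The last nonzero row gives 1·71 − 35·2 = 1, so t = −35. So 2^(−1) ≡ −35 ≡ 36 (mod 71). Verify: 2 · 36 = 72 ≡ 1 (mod 71). ✓

Final answer: 2^(−1) ≡ 36 (mod 71)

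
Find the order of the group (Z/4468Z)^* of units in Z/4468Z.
|(Z/4468Z)^*| = 2232

(Z/4468Z)^* consists of the classes a with gcd(a, 4468) = 1, so its order is φ(4468). φ is multiplicative, with φ(p^e) = p^e − p^(e−1). Factorise 4468 = 2^2 · 1117. Then
  φ(4468) = (2^2 − 2^1) · (1117 − 1) = 2 · 1116 = 2232.
Thus |(Z/4468Z)^*| = 2232.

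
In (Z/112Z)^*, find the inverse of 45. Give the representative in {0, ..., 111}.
45^(−1) ≡ 5 (mod 112)

Apply the extended Euclidean algorithm to (112, 45), tracking rows (r, s, t) with s·112 + t·45 = r. Each division r_prev = q·r_cur + r_new produces the new row as (previous row) − q·(current row):
  row A: (112, 1, 0)   [1·112 + 0·45 = 112]
  row B: (45, 0, 1)   [0·112 + 1·45 = 45]
  112 = 2·45 + 22   → row C = row A − 2·row B = (22, 1, −2)   [check: 1·112 − 2·45 = 22]
  45 = 2·22 + 1   → row D = row B − 2·row C = (1, −2, 5)   [check: −2·112 + 5·45 = 1]
  22 = 22·1 + 0   → remainder 0, stop. gcd = 1 (last nonzero row D).
The gcd is 1, so 45 is invertible mod 112. The last nonzero row gives −2·112 + 5·45 = 1, so t = 5. So 45^(−1) ≡ 5 (mod 112). Verify: 45 · 5 = 225 ≡ 1 (mod 112). ✓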